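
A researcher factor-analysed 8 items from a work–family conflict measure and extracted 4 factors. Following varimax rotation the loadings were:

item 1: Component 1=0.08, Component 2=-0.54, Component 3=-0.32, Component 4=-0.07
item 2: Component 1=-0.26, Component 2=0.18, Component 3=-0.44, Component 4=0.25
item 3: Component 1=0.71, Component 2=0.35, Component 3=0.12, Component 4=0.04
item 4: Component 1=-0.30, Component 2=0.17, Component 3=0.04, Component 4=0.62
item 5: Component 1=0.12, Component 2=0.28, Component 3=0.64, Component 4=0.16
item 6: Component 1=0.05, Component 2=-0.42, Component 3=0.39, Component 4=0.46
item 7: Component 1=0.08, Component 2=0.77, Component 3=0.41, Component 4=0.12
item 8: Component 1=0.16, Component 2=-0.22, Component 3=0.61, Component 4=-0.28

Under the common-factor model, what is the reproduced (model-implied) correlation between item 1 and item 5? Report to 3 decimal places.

-0.358

r̂ = Σ λ_i·λ_j across factors = (0.08)(0.12) + (-0.54)(0.28) + (-0.32)(0.64) + (-0.07)(0.16)
  = +0.0096 -0.1512 -0.2048 -0.0112 = -0.3576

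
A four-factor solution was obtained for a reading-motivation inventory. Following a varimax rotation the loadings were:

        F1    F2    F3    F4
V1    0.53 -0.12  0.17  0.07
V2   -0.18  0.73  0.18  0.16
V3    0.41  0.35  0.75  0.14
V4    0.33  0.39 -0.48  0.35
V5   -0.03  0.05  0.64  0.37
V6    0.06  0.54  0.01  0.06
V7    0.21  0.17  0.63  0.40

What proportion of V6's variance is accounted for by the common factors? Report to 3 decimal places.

0.299

h² = 0.06² + 0.54² + 0.01² + 0.06² = 0.0036 + 0.2916 + 0.0001 + 0.0036 = 0.2989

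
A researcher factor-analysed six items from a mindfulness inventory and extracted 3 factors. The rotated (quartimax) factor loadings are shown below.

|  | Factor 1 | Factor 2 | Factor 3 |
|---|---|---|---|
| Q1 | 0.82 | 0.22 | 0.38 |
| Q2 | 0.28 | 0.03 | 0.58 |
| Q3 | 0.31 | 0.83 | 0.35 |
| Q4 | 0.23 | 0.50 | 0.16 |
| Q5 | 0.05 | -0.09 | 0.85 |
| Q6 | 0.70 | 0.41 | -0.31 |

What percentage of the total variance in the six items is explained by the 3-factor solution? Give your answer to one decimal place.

66.7%

SS loadings by factor: 1.3923, 1.1644, 1.4475; total = 4.0042.
Total variance with 6 standardized items is 6, so the solution explains 4.0042/6 = 0.6674 = 66.74%.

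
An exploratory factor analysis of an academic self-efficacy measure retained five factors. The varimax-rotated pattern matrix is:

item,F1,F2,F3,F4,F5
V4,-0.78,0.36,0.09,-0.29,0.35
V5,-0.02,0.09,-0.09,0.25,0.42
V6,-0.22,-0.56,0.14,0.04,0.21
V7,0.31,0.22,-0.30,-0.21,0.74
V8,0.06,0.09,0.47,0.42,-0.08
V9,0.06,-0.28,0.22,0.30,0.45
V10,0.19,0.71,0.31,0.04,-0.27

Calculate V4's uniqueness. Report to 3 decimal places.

0.047

h² = (-0.78)² + 0.36² + 0.09² + (-0.29)² + 0.35² = 0.6084 + 0.1296 + 0.0081 + 0.0841 + 0.1225 = 0.9527
Uniqueness u² = 1 − h² = 1 − 0.9527 = 0.0473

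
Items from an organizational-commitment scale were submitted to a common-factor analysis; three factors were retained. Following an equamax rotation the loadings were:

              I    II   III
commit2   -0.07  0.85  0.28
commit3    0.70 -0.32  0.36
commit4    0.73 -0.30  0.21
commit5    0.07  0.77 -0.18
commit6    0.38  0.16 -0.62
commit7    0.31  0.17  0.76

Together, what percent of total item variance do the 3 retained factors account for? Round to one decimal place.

Communalities: 0.8058, 0.7220, 0.6670, 0.6302, 0.5544, 0.7026; Σh² = 4.0820.
Total variance with 6 standardized items is 6, so the solution explains 4.0820/6 = 0.6803 = 68.03%.

68.0%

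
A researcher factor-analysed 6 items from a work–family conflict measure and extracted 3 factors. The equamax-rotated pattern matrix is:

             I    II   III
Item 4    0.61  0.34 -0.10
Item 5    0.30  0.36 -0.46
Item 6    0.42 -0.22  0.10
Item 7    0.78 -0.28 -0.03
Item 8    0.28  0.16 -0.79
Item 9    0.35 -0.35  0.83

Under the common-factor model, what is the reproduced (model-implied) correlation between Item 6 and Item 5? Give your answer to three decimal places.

0.001

r̂ = Σ λ_i·λ_j across factors = (0.42)(0.30) + (-0.22)(0.36) + (0.10)(-0.46)
  = +0.1260 -0.0792 -0.0460 = 0.0008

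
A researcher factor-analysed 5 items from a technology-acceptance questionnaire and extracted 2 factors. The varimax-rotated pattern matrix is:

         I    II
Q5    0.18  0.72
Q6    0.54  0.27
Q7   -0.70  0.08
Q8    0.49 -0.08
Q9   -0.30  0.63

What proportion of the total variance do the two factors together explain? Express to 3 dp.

SS loadings by factor: 1.1441, 1.0010; total = 2.1451.
Total variance with 5 standardized items is 5, so the solution explains 2.1451/5 = 0.4290.

0.429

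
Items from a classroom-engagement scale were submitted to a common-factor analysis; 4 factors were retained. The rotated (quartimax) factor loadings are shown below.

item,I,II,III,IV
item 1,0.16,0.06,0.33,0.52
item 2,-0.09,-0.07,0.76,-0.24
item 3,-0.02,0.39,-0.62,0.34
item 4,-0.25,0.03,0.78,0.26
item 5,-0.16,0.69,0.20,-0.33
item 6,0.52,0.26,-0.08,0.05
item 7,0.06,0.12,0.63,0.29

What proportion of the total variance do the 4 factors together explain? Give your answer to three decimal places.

SS loadings by factor: 0.3962, 0.7196, 2.1226, 0.7067; total = 3.9451.
Total variance with 7 standardized items is 7, so the solution explains 3.9451/7 = 0.5636.

0.564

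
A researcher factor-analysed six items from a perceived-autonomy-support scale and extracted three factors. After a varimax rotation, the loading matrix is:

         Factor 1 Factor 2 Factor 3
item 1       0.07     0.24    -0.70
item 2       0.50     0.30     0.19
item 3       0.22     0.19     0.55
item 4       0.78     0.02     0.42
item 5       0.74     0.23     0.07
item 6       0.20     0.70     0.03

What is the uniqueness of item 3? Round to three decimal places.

h² = 0.22² + 0.19² + 0.55² = 0.0484 + 0.0361 + 0.3025 = 0.3870
Uniqueness u² = 1 − h² = 1 − 0.3870 = 0.6130

0.613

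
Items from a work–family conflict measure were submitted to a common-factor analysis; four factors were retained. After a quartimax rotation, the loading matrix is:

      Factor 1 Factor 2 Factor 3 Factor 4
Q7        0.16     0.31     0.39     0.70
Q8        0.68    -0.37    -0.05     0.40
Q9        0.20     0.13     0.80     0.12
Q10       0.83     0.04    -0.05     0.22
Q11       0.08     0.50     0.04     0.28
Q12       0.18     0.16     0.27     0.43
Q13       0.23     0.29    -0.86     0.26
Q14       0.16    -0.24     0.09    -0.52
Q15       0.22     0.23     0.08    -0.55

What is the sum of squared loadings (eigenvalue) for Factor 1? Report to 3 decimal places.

SS loadings for Factor 1 = 0.16² + 0.68² + 0.20² + 0.83² + 0.08² + 0.18² + 0.23² + 0.16² + 0.22² = 0.0256 + 0.4624 + 0.0400 + 0.6889 + 0.0064 + 0.0324 + 0.0529 + 0.0256 + 0.0484 = 1.3826

1.383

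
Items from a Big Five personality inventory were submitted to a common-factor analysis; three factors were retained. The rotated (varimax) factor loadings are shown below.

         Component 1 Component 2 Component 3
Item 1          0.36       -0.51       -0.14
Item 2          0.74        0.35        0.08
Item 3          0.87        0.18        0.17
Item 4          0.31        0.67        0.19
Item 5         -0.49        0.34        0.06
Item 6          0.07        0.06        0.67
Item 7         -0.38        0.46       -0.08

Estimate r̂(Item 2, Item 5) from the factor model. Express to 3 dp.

r̂ = Σ λ_i·λ_j across factors = (0.74)(-0.49) + (0.35)(0.34) + (0.08)(0.06)
  = -0.3626 +0.1190 +0.0048 = -0.2388

-0.239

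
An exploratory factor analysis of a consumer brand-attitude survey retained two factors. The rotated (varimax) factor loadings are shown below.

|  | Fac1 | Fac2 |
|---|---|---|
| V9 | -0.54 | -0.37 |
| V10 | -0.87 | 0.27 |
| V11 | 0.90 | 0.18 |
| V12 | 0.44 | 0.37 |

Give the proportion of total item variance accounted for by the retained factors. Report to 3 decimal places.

SS loadings by factor: 2.0521, 0.3791; total = 2.4312.
Total variance with 4 standardized items is 4, so the solution explains 2.4312/4 = 0.6078.

0.608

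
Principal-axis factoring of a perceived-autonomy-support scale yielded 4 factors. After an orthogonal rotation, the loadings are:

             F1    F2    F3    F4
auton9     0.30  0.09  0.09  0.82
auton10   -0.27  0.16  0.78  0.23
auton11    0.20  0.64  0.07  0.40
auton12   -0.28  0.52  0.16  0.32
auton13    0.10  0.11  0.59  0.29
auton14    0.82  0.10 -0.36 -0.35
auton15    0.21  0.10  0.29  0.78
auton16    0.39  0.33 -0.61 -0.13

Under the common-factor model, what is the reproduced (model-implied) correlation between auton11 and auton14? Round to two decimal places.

r̂ = Σ λ_i·λ_j across factors = (0.20)(0.82) + (0.64)(0.10) + (0.07)(-0.36) + (0.40)(-0.35)
  = +0.1640 +0.0640 -0.0252 -0.1400 = 0.0628

0.06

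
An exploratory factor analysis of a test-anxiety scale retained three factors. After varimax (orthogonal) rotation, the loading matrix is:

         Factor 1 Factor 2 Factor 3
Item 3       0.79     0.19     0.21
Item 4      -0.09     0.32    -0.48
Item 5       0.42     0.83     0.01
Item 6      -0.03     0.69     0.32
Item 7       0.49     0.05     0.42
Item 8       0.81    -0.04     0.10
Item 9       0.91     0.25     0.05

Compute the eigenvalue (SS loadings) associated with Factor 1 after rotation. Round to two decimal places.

SS loadings for Factor 1 = 0.79² + (-0.09)² + 0.42² + (-0.03)² + 0.49² + 0.81² + 0.91² = 0.6241 + 0.0081 + 0.1764 + 0.0009 + 0.2401 + 0.6561 + 0.8281 = 2.5338

2.53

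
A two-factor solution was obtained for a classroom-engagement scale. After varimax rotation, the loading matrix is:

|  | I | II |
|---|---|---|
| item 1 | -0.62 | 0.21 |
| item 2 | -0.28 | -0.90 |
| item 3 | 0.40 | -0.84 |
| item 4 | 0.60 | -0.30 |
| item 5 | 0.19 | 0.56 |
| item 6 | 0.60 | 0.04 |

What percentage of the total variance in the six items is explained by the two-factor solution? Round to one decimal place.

55.7%

Communalities: 0.4285, 0.8884, 0.8656, 0.4500, 0.3497, 0.3616; Σh² = 3.3438.
Total variance with 6 standardized items is 6, so the solution explains 3.3438/6 = 0.5573 = 55.73%.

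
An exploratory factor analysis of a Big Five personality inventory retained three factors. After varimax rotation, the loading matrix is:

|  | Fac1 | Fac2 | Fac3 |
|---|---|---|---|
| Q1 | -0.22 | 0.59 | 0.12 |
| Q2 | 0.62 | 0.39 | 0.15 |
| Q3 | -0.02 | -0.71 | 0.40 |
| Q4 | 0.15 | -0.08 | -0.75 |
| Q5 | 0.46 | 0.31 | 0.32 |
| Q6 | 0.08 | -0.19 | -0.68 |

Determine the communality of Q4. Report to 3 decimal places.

0.591

h² = 0.15² + (-0.08)² + (-0.75)² = 0.0225 + 0.0064 + 0.5625 = 0.5914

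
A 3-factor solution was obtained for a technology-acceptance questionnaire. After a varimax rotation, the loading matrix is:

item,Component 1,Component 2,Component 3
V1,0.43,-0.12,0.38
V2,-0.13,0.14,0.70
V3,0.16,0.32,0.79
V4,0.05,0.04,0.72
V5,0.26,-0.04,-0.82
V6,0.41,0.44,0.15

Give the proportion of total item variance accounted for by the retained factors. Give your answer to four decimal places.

0.5451

Communalities: 0.3437, 0.5265, 0.7521, 0.5225, 0.7416, 0.3842; Σh² = 3.2706.
Total variance with 6 standardized items is 6, so the solution explains 3.2706/6 = 0.5451.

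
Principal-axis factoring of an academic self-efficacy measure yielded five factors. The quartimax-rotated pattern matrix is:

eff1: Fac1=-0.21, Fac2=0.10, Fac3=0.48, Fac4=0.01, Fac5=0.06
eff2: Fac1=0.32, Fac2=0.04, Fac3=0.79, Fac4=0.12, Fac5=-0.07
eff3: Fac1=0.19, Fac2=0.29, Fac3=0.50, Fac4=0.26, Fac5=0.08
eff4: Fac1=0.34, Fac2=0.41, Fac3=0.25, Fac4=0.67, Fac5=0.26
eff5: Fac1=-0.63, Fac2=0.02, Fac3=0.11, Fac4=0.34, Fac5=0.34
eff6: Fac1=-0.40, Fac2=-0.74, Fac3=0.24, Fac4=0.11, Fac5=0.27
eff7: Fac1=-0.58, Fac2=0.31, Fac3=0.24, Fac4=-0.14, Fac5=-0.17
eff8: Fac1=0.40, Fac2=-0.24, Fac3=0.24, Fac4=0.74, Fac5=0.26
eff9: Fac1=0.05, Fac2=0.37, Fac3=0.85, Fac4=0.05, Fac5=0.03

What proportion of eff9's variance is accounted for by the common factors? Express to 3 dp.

h² = 0.05² + 0.37² + 0.85² + 0.05² + 0.03² = 0.0025 + 0.1369 + 0.7225 + 0.0025 + 0.0009 = 0.8653

0.865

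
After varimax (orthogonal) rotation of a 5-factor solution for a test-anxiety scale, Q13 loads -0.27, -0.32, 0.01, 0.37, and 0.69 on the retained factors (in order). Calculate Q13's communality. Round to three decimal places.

h² = (-0.27)² + (-0.32)² + 0.01² + 0.37² + 0.69² = 0.0729 + 0.1024 + 0.0001 + 0.1369 + 0.4761 = 0.7884

0.788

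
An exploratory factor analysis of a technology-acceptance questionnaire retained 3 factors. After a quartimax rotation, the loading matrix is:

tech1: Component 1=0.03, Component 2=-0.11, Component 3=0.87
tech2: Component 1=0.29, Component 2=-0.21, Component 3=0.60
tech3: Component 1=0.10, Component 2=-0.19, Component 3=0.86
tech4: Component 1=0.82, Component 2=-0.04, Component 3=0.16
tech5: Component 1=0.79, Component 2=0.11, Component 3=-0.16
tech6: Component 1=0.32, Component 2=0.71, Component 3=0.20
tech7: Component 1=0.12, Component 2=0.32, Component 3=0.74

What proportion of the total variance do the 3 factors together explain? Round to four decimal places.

Communalities: 0.7699, 0.4882, 0.7857, 0.6996, 0.6618, 0.6465, 0.6644; Σh² = 4.7161.
Total variance with 7 standardized items is 7, so the solution explains 4.7161/7 = 0.6737.

0.6737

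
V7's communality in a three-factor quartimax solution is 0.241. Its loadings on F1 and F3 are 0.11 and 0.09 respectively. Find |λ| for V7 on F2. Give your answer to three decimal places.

0.470

Under orthogonal rotation h² = Σλ², so λ_F2² = h² − (0.0202) = 0.241 − 0.0202 = 0.2208.
|λ| = √0.2208 = 0.4699.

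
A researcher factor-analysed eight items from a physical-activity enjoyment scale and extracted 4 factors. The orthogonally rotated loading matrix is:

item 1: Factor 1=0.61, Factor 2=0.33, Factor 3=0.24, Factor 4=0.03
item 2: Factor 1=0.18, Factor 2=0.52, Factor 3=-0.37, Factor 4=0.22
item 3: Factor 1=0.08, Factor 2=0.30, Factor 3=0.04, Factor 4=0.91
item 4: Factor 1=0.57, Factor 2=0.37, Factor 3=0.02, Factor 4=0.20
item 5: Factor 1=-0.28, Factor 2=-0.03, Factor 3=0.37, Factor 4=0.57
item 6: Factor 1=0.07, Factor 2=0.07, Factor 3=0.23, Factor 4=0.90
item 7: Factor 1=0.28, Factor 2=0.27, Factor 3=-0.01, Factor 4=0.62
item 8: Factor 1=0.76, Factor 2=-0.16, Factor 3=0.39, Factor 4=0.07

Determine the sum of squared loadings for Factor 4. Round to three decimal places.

2.442

SS loadings for Factor 4 = 0.03² + 0.22² + 0.91² + 0.20² + 0.57² + 0.90² + 0.62² + 0.07² = 0.0009 + 0.0484 + 0.8281 + 0.0400 + 0.3249 + 0.8100 + 0.3844 + 0.0049 = 2.4416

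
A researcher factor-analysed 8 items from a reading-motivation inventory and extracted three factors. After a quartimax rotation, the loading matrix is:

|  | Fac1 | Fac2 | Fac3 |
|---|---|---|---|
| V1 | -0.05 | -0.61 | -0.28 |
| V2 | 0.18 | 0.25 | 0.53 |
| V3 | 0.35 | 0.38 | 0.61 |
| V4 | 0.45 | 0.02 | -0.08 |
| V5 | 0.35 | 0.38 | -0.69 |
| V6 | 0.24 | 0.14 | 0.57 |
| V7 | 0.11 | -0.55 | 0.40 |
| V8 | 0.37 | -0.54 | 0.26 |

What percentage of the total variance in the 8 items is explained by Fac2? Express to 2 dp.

SS loadings for Fac2 = (-0.61)² + 0.25² + 0.38² + 0.02² + 0.38² + 0.14² + (-0.55)² + (-0.54)² = 1.3375
With 8 standardized items, total variance = 8. Proportion = 1.3375/8 = 0.1672 → 16.72%.

16.72%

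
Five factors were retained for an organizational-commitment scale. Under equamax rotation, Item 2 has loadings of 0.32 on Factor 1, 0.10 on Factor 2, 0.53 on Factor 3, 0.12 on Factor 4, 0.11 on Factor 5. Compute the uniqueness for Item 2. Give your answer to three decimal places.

0.580

h² = 0.32² + 0.10² + 0.53² + 0.12² + 0.11² = 0.1024 + 0.0100 + 0.2809 + 0.0144 + 0.0121 = 0.4198
Uniqueness u² = 1 − h² = 1 − 0.4198 = 0.5802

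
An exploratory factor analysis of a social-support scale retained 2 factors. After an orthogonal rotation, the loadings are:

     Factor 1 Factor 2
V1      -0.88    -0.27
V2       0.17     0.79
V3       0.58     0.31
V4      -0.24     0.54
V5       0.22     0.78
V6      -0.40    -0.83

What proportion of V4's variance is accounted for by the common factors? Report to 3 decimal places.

0.349

h² = (-0.24)² + 0.54² = 0.0576 + 0.2916 = 0.3492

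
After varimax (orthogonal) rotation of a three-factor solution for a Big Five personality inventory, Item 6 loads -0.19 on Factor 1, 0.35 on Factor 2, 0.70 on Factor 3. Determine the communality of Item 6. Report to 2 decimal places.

0.65

h² = (-0.19)² + 0.35² + 0.70² = 0.0361 + 0.1225 + 0.4900 = 0.6486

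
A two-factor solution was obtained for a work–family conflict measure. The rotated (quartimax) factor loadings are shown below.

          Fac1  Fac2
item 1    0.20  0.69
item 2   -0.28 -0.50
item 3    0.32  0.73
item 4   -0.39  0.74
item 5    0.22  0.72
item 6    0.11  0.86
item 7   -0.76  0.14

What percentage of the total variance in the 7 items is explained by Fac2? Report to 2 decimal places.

44.06%

SS loadings for Fac2 = 0.69² + (-0.50)² + 0.73² + 0.74² + 0.72² + 0.86² + 0.14² = 3.0842
With 7 standardized items, total variance = 7. Proportion = 3.0842/7 = 0.4406 → 44.06%.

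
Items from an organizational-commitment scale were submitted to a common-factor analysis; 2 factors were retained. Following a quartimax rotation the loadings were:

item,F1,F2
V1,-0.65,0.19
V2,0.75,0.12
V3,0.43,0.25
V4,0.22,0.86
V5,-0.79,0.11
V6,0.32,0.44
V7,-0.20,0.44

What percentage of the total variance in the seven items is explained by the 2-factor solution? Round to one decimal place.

Communalities: 0.4586, 0.5769, 0.2474, 0.7880, 0.6362, 0.2960, 0.2336; Σh² = 3.2367.
Total variance with 7 standardized items is 7, so the solution explains 3.2367/7 = 0.4624 = 46.24%.

46.2%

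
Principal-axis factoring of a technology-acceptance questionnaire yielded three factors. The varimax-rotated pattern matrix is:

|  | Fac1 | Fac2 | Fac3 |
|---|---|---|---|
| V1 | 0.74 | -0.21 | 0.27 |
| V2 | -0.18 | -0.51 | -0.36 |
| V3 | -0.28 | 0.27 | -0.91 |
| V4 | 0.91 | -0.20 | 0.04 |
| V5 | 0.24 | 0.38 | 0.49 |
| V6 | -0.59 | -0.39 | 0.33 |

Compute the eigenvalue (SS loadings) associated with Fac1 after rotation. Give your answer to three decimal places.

1.892

SS loadings for Fac1 = 0.74² + (-0.18)² + (-0.28)² + 0.91² + 0.24² + (-0.59)² = 0.5476 + 0.0324 + 0.0784 + 0.8281 + 0.0576 + 0.3481 = 1.8922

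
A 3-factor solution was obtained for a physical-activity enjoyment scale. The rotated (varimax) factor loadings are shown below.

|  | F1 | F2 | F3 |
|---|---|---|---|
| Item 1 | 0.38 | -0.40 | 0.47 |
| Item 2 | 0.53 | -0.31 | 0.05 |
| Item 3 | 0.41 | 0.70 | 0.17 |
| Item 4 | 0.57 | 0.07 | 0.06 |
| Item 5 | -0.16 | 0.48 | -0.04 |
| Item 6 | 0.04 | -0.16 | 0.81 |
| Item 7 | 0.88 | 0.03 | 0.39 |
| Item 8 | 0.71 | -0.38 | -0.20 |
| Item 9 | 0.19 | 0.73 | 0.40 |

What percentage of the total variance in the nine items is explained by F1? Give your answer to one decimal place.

25.1%

SS loadings for F1 = 0.38² + 0.53² + 0.41² + 0.57² + (-0.16)² + 0.04² + 0.88² + 0.71² + 0.19² = 2.2601
With 9 standardized items, total variance = 9. Proportion = 2.2601/9 = 0.2511 → 25.11%.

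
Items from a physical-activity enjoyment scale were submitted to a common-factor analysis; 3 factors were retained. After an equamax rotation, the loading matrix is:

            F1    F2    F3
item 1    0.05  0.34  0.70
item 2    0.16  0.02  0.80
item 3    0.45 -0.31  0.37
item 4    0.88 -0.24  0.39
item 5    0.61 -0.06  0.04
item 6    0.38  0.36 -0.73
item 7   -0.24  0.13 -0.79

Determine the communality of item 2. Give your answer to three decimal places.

0.666

h² = 0.16² + 0.02² + 0.80² = 0.0256 + 0.0004 + 0.6400 = 0.6660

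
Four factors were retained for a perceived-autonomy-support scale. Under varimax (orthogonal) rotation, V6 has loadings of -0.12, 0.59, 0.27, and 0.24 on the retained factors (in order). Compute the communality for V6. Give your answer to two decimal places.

h² = (-0.12)² + 0.59² + 0.27² + 0.24² = 0.0144 + 0.3481 + 0.0729 + 0.0576 = 0.4930

0.49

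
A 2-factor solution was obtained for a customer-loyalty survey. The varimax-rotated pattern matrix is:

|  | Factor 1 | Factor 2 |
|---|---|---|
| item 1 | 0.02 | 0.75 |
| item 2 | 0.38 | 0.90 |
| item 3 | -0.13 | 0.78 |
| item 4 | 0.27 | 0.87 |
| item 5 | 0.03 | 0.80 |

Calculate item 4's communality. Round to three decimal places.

h² = 0.27² + 0.87² = 0.0729 + 0.7569 = 0.8298

0.830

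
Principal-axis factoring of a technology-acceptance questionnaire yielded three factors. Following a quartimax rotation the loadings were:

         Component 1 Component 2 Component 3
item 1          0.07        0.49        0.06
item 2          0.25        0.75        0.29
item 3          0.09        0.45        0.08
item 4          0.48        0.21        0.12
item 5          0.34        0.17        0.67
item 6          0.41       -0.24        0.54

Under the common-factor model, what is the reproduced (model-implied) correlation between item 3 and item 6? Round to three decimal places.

-0.028

r̂ = Σ λ_i·λ_j across factors = (0.09)(0.41) + (0.45)(-0.24) + (0.08)(0.54)
  = +0.0369 -0.1080 +0.0432 = -0.0279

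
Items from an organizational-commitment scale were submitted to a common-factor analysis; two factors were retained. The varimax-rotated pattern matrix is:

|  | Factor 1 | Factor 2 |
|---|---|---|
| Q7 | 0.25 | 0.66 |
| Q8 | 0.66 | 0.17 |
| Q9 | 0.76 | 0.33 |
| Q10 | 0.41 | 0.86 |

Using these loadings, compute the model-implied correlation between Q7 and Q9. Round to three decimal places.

0.408

r̂ = Σ λ_i·λ_j across factors = (0.25)(0.76) + (0.66)(0.33)
  = +0.1900 +0.2178 = 0.4078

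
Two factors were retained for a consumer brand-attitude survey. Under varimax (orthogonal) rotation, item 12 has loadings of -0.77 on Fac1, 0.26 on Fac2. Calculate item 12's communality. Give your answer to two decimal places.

0.66

h² = (-0.77)² + 0.26² = 0.5929 + 0.0676 = 0.6605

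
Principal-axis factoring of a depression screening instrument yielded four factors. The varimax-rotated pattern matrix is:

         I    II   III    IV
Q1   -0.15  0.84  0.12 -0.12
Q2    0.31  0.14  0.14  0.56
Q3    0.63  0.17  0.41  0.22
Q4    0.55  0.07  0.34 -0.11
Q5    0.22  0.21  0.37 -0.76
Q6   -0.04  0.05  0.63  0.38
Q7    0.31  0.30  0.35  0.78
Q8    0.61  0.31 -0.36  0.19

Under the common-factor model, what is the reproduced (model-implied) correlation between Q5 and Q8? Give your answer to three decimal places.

-0.078

r̂ = Σ λ_i·λ_j across factors = (0.22)(0.61) + (0.21)(0.31) + (0.37)(-0.36) + (-0.76)(0.19)
  = +0.1342 +0.0651 -0.1332 -0.1444 = -0.0783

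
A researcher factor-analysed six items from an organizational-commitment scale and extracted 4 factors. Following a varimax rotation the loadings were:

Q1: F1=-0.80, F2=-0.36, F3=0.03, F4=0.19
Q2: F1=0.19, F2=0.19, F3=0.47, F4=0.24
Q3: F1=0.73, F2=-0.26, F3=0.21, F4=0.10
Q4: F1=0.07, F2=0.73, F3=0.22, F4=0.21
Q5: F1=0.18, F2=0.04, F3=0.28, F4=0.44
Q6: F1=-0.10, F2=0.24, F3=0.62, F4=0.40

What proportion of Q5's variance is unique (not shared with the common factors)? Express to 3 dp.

0.694

h² = 0.18² + 0.04² + 0.28² + 0.44² = 0.0324 + 0.0016 + 0.0784 + 0.1936 = 0.3060
Uniqueness u² = 1 − h² = 1 − 0.3060 = 0.6940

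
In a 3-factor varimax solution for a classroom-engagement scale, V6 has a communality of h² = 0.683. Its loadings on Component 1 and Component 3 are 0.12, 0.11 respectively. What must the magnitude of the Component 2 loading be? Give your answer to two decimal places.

0.81

Under orthogonal rotation h² = Σλ², so λ_Component 2² = h² − (0.0265) = 0.683 − 0.0265 = 0.6565.
|λ| = √0.6565 = 0.8102.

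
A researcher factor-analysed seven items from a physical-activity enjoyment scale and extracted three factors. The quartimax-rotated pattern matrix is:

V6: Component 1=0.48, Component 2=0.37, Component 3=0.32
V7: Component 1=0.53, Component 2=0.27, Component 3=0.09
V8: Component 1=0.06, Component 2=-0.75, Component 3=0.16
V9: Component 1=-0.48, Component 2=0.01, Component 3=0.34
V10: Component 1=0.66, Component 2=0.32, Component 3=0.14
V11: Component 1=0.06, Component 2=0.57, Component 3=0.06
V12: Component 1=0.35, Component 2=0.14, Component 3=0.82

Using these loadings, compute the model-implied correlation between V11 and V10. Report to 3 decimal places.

r̂ = Σ λ_i·λ_j across factors = (0.06)(0.66) + (0.57)(0.32) + (0.06)(0.14)
  = +0.0396 +0.1824 +0.0084 = 0.2304

0.230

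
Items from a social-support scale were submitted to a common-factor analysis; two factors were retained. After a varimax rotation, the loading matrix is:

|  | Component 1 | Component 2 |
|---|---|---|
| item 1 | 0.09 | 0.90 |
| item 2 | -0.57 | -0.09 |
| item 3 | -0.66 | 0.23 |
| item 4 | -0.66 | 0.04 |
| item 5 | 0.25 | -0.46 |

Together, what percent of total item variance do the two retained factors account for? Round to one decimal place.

Communalities: 0.8181, 0.3330, 0.4885, 0.4372, 0.2741; Σh² = 2.3509.
Total variance with 5 standardized items is 5, so the solution explains 2.3509/5 = 0.4702 = 47.02%.

47.0%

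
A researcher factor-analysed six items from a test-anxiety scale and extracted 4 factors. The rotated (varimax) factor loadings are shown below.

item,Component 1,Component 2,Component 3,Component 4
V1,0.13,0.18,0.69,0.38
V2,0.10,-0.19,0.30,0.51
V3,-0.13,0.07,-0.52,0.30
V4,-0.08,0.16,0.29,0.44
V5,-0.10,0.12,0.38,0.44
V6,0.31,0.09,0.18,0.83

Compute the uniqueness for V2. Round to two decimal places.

h² = 0.10² + (-0.19)² + 0.30² + 0.51² = 0.0100 + 0.0361 + 0.0900 + 0.2601 = 0.3962
Uniqueness u² = 1 − h² = 1 − 0.3962 = 0.6038

0.60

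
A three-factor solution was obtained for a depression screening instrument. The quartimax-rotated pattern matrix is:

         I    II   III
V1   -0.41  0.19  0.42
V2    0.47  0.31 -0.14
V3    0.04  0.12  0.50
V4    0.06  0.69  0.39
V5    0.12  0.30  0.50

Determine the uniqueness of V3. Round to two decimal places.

h² = 0.04² + 0.12² + 0.50² = 0.0016 + 0.0144 + 0.2500 = 0.2660
Uniqueness u² = 1 − h² = 1 − 0.2660 = 0.7340

0.73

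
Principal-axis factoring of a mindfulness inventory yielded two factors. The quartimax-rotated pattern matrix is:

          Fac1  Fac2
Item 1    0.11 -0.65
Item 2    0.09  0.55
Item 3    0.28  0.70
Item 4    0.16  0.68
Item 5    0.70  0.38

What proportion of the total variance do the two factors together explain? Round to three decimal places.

SS loadings by factor: 0.6142, 1.8218; total = 2.4360.
Total variance with 5 standardized items is 5, so the solution explains 2.4360/5 = 0.4872.

0.487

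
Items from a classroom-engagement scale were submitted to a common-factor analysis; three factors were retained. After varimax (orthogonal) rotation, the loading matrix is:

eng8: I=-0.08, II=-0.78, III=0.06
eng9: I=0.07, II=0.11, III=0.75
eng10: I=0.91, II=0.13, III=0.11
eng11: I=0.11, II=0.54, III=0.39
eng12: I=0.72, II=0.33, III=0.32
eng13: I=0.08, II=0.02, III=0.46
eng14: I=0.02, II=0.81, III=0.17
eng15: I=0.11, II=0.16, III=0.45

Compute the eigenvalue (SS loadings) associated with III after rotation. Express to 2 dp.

1.28

SS loadings for III = 0.06² + 0.75² + 0.11² + 0.39² + 0.32² + 0.46² + 0.17² + 0.45² = 0.0036 + 0.5625 + 0.0121 + 0.1521 + 0.1024 + 0.2116 + 0.0289 + 0.2025 = 1.2757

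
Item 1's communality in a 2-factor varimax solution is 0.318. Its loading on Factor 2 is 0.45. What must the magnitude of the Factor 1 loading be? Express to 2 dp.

0.34

Under orthogonal rotation h² = Σλ², so λ_Factor 1² = h² − (0.2025) = 0.318 − 0.2025 = 0.1155.
|λ| = √0.1155 = 0.3399.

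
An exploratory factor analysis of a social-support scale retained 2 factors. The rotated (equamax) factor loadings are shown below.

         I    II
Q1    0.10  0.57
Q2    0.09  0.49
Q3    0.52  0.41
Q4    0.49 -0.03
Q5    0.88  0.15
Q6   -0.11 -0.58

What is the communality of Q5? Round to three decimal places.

0.797

h² = 0.88² + 0.15² = 0.7744 + 0.0225 = 0.7969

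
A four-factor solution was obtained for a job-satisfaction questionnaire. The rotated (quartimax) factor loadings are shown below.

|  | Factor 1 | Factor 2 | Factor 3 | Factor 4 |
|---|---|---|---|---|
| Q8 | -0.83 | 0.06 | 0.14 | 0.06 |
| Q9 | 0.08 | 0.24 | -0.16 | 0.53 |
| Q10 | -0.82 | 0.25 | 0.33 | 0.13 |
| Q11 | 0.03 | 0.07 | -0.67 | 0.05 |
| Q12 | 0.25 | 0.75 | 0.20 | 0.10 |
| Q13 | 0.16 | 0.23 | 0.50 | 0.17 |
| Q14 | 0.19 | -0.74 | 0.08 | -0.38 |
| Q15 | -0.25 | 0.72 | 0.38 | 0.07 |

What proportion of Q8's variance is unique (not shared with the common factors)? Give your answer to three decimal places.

h² = (-0.83)² + 0.06² + 0.14² + 0.06² = 0.6889 + 0.0036 + 0.0196 + 0.0036 = 0.7157
Uniqueness u² = 1 − h² = 1 − 0.7157 = 0.2843

0.284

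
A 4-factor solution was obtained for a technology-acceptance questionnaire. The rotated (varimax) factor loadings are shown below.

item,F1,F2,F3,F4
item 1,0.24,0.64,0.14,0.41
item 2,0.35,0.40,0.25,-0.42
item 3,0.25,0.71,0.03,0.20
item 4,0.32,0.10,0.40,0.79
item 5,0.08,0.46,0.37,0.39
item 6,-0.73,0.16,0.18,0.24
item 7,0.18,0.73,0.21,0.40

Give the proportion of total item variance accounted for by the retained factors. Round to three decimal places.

Communalities: 0.6549, 0.5214, 0.6075, 0.8965, 0.5070, 0.6485, 0.7694; Σh² = 4.6052.
Total variance with 7 standardized items is 7, so the solution explains 4.6052/7 = 0.6579.

0.658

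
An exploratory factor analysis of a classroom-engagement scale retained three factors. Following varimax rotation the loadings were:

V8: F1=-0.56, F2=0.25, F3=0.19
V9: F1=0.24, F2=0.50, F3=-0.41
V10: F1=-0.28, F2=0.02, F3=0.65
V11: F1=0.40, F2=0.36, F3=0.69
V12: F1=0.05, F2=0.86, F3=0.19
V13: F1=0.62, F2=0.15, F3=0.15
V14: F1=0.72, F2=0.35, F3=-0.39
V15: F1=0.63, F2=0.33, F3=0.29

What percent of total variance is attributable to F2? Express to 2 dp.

SS loadings for F2 = 0.25² + 0.50² + 0.02² + 0.36² + 0.86² + 0.15² + 0.35² + 0.33² = 1.4360
With 8 standardized items, total variance = 8. Proportion = 1.4360/8 = 0.1795 → 17.95%.

17.95%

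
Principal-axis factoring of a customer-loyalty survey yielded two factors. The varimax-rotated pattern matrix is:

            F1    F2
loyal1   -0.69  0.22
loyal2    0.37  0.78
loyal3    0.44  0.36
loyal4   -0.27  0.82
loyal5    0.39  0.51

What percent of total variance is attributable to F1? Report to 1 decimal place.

SS loadings for F1 = (-0.69)² + 0.37² + 0.44² + (-0.27)² + 0.39² = 1.0316
With 5 standardized items, total variance = 5. Proportion = 1.0316/5 = 0.2063 → 20.63%.

20.6%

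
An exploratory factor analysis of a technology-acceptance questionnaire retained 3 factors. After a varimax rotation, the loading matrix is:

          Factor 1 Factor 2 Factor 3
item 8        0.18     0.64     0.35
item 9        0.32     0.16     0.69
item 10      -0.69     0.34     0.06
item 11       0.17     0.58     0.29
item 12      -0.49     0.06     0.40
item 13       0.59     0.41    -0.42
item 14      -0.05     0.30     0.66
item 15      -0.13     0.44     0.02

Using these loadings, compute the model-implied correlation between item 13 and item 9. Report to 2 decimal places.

r̂ = Σ λ_i·λ_j across factors = (0.59)(0.32) + (0.41)(0.16) + (-0.42)(0.69)
  = +0.1888 +0.0656 -0.2898 = -0.0354

-0.04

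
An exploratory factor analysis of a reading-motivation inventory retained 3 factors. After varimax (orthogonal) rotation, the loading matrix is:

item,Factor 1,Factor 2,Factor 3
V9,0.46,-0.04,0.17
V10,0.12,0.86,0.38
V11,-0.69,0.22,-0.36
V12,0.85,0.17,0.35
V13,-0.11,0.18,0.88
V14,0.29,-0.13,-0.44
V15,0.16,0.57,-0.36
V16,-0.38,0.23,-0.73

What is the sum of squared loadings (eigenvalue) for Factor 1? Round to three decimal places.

1.691

SS loadings for Factor 1 = 0.46² + 0.12² + (-0.69)² + 0.85² + (-0.11)² + 0.29² + 0.16² + (-0.38)² = 0.2116 + 0.0144 + 0.4761 + 0.7225 + 0.0121 + 0.0841 + 0.0256 + 0.1444 = 1.6908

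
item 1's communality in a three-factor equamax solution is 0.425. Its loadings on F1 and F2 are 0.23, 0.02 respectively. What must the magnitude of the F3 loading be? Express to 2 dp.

0.61

Under orthogonal rotation h² = Σλ², so λ_F3² = h² − (0.0533) = 0.425 − 0.0533 = 0.3717.
|λ| = √0.3717 = 0.6097.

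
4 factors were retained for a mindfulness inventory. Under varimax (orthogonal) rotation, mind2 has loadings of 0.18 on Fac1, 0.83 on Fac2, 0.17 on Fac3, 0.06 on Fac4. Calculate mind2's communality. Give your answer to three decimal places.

0.754

h² = 0.18² + 0.83² + 0.17² + 0.06² = 0.0324 + 0.6889 + 0.0289 + 0.0036 = 0.7538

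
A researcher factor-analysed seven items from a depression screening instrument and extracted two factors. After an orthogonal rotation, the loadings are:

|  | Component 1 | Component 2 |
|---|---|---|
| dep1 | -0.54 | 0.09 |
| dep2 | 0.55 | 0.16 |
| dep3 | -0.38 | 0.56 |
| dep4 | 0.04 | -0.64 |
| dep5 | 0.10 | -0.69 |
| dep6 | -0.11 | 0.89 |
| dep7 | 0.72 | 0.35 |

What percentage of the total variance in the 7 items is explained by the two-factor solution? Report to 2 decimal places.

Communalities: 0.2997, 0.3281, 0.4580, 0.4112, 0.4861, 0.8042, 0.6409; Σh² = 3.4282.
Total variance with 7 standardized items is 7, so the solution explains 3.4282/7 = 0.4897 = 48.97%.

48.97%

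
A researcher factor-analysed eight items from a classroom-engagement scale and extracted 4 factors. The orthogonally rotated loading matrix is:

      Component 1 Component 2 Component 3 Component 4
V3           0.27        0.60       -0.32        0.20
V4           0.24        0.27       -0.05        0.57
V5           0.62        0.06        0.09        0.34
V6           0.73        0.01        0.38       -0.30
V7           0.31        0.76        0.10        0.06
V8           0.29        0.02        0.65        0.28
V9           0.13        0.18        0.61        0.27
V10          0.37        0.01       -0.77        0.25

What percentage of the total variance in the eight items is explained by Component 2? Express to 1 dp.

13.1%

SS loadings for Component 2 = 0.60² + 0.27² + 0.06² + 0.01² + 0.76² + 0.02² + 0.18² + 0.01² = 1.0471
With 8 standardized items, total variance = 8. Proportion = 1.0471/8 = 0.1309 → 13.09%.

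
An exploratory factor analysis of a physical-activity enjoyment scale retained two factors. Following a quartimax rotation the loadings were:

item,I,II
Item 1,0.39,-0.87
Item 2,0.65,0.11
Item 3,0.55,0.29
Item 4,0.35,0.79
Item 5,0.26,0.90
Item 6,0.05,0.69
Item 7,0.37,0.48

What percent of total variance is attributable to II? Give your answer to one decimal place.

42.8%

SS loadings for II = (-0.87)² + 0.11² + 0.29² + 0.79² + 0.90² + 0.69² + 0.48² = 2.9937
With 7 standardized items, total variance = 7. Proportion = 2.9937/7 = 0.4277 → 42.77%.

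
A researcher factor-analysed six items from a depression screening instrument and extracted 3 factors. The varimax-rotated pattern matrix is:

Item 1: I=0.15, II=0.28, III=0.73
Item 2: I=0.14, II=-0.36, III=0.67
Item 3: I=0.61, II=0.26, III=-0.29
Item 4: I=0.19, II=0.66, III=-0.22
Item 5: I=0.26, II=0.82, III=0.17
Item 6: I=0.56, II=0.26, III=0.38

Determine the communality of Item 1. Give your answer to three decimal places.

0.634

h² = 0.15² + 0.28² + 0.73² = 0.0225 + 0.0784 + 0.5329 = 0.6338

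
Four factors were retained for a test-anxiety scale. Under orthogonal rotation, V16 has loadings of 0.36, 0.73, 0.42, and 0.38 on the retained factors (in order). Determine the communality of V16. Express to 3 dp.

0.983

h² = 0.36² + 0.73² + 0.42² + 0.38² = 0.1296 + 0.5329 + 0.1764 + 0.1444 = 0.9833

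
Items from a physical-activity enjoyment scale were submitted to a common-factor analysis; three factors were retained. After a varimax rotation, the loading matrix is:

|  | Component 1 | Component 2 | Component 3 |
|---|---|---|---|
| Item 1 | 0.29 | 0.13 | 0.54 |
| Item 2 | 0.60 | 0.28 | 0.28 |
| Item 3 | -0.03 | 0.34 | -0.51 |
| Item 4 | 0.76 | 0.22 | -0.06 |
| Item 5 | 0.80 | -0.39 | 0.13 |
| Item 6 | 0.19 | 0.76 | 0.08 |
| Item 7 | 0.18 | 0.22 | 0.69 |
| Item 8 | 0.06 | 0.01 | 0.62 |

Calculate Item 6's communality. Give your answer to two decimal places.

h² = 0.19² + 0.76² + 0.08² = 0.0361 + 0.5776 + 0.0064 = 0.6201

0.62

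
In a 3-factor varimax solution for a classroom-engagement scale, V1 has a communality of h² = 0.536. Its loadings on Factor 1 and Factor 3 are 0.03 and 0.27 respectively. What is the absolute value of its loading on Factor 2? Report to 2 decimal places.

0.68

Under orthogonal rotation h² = Σλ², so λ_Factor 2² = h² − (0.0738) = 0.536 − 0.0738 = 0.4622.
|λ| = √0.4622 = 0.6799.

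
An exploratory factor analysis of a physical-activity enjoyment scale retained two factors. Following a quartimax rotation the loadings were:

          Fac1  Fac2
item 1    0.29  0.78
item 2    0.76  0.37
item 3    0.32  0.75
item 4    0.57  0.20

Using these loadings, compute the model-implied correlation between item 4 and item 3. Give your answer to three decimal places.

0.332

r̂ = Σ λ_i·λ_j across factors = (0.57)(0.32) + (0.20)(0.75)
  = +0.1824 +0.1500 = 0.3324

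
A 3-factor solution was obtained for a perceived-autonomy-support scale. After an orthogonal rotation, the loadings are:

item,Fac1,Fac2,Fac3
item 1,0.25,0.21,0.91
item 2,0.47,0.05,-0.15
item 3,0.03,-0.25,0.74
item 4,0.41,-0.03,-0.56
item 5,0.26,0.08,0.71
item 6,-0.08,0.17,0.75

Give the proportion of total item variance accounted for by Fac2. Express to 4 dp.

0.0242

SS loadings for Fac2 = 0.21² + 0.05² + (-0.25)² + (-0.03)² + 0.08² + 0.17² = 0.1453
Proportion of variance = 0.1453 / 6 = 0.0242.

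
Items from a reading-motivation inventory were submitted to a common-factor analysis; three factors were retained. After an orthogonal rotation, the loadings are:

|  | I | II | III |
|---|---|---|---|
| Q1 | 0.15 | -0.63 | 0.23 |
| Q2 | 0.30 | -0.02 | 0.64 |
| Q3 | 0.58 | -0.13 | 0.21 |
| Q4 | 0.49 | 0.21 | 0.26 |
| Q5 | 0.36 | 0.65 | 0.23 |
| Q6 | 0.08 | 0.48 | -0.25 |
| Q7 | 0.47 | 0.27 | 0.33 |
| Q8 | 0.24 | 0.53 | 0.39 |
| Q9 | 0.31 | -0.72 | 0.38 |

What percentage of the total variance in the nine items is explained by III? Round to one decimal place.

12.2%

SS loadings for III = 0.23² + 0.64² + 0.21² + 0.26² + 0.23² + (-0.25)² + 0.33² + 0.39² + 0.38² = 1.0950
With 9 standardized items, total variance = 9. Proportion = 1.0950/9 = 0.1217 → 12.17%.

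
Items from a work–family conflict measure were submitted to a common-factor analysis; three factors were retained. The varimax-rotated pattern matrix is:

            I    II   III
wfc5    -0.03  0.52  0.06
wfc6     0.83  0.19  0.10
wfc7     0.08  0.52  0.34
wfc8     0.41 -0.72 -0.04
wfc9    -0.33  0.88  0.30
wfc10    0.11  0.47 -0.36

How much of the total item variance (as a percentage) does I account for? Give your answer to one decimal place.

SS loadings for I = (-0.03)² + 0.83² + 0.08² + 0.41² + (-0.33)² + 0.11² = 0.9853
With 6 standardized items, total variance = 6. Proportion = 0.9853/6 = 0.1642 → 16.42%.

16.4%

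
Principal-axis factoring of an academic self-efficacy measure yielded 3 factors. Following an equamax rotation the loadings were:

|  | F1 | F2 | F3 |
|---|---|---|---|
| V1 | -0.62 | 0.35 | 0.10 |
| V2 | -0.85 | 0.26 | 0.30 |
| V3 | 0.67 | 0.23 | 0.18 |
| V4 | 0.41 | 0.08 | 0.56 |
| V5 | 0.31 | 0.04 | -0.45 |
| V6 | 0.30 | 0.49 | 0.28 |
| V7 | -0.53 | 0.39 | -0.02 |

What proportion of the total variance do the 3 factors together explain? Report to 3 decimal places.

Communalities: 0.5169, 0.8801, 0.5342, 0.4881, 0.3002, 0.4085, 0.4334; Σh² = 3.5614.
Total variance with 7 standardized items is 7, so the solution explains 3.5614/7 = 0.5088.

0.509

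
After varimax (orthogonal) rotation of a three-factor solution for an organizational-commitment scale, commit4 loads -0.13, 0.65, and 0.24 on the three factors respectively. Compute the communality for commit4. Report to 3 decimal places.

h² = (-0.13)² + 0.65² + 0.24² = 0.0169 + 0.4225 + 0.0576 = 0.4970

0.497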